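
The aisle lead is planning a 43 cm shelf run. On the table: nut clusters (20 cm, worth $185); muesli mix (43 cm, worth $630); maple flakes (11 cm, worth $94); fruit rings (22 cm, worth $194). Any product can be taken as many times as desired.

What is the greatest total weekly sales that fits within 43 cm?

Best packing: muesli mix — 43 cm, 630 total.

630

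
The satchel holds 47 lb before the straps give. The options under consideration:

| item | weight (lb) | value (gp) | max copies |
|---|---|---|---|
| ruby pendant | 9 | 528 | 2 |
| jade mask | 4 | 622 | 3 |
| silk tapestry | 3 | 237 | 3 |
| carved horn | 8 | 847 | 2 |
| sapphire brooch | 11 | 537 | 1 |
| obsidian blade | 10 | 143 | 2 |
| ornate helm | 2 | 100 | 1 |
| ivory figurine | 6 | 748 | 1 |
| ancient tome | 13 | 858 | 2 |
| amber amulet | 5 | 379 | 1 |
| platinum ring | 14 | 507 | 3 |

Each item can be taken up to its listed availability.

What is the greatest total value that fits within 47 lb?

Ranking by ratio (value/lb): jade mask 155.50, ivory figurine 124.67, carved horn 105.88.
The ratio heuristic lands on 3×jade mask + 3×silk tapestry + 2×carved horn + ornate helm + ivory figurine (5119) but leaves 2 lb idle.
The 3 lb tied up in silk tapestry is better spent on amber amulet — total rises to 5261 (47 lb).

5261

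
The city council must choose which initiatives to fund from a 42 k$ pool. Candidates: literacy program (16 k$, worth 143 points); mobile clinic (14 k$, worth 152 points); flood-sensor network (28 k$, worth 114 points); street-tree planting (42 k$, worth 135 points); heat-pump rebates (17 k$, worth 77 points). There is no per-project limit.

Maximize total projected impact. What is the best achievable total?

456

Best packing: 3×mobile clinic — 42 k$, 456 total.
Every other selection either busts 42 k$ or fails to beat 456.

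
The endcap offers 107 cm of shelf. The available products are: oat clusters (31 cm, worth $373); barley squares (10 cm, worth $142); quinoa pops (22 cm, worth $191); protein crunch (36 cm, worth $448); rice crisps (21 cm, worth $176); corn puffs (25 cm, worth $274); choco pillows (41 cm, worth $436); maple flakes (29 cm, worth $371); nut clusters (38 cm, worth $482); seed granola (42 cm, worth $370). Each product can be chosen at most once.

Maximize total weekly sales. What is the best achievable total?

1334

Filling by ratio: barley squares + corn puffs + maple flakes + nut clusters for 1269, with 5 cm left unused.
The 63 cm tied up in corn puffs and nut clusters is better spent on oat clusters + protein crunch — total rises to 1334 (106 cm).
Next best is oat clusters + protein crunch + nut clusters at 1303 (105 cm) — short by 31.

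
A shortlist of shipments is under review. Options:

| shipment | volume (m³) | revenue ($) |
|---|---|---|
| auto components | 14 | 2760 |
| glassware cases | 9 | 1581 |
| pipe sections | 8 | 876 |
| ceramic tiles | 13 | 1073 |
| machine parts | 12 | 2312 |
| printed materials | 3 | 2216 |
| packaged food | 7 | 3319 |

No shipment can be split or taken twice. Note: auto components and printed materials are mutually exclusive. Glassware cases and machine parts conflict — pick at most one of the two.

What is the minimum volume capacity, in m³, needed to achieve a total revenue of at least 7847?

22

Minimise m³ subject to total revenue ≥ 7847.
Taking machine parts + printed materials + packaged food gives 7847 (≥ 7847) for 22 m³.
Below 22 m³ the best achievable stays under 7847.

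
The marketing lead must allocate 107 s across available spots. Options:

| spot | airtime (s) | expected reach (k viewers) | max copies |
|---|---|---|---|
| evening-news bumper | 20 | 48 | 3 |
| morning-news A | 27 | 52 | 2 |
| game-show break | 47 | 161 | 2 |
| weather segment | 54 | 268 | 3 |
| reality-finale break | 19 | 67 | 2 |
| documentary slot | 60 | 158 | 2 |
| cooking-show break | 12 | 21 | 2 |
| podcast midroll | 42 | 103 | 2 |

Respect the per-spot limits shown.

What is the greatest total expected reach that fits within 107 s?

429

A density-first pass picks weather segment + 2×reality-finale break + cooking-show break — 423 at 104 s.
Replace 2×reality-finale break and cooking-show break with game-show break: the trade gains 6 net, giving 429 at 101 s.
That's the maximum — no swap from here does better than 429.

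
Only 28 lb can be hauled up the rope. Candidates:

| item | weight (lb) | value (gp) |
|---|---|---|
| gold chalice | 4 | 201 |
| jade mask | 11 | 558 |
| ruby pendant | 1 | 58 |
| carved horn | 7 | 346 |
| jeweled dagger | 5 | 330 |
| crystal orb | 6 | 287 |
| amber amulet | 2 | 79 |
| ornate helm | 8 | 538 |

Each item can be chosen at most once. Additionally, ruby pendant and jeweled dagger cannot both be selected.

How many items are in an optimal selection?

4

The maximum value within 28 lb is 1627.
One optimal bundle: gold chalice + jade mask + jeweled dagger + ornate helm (28 lb).
Every optimal selection uses 4 items.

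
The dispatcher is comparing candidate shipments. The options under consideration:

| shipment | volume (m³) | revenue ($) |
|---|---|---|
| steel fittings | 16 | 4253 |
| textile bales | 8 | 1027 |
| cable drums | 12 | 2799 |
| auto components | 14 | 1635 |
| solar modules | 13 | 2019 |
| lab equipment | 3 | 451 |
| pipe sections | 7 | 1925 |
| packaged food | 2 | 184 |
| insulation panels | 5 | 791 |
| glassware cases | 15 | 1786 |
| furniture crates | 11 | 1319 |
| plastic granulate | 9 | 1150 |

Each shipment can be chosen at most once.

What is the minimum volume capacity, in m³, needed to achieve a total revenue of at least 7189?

Minimise m³ subject to total revenue ≥ 7189.
Taking steel fittings + cable drums + packaged food gives 7236 (≥ 7189) for 30 m³.
Below 30 m³ the best achievable stays under 7189.

30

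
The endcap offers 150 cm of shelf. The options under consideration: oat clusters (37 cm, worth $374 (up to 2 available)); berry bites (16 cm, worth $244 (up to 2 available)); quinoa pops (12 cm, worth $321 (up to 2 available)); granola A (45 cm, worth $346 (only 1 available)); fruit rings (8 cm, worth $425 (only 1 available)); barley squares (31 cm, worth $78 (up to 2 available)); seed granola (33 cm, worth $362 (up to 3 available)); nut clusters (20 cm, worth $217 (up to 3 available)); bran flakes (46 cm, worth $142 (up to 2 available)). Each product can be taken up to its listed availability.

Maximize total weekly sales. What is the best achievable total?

Best packing: 2×berry bites + 2×quinoa pops + fruit rings + 2×seed granola + nut clusters — 150 cm, 2496 total.
Every other selection either busts 150 cm or exceeds an availability limit or fails to beat 2496.

2496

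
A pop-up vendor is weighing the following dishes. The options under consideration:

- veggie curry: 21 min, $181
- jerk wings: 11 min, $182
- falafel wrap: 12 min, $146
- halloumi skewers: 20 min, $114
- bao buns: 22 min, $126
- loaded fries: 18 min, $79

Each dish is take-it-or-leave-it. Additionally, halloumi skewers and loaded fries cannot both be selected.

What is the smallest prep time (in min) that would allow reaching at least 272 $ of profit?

Look for the lowest-prep combination reaching 272.
jerk wings + falafel wrap: 328 profit at 23 min.
Any bundle with less than 23 min falls short of 272.

23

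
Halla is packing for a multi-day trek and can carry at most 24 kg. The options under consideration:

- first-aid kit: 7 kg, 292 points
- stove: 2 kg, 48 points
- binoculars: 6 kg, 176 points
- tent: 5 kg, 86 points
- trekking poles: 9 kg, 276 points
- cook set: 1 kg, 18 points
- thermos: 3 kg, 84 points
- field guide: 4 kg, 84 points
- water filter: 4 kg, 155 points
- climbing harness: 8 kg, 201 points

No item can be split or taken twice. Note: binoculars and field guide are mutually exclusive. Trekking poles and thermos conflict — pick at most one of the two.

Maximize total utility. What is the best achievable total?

807

By utility per kg: first-aid kit 41.71, water filter 38.75, trekking poles 30.67, binoculars 29.33 lead.
Taking first-aid kit + trekking poles + field guide + water filter: 24 kg used, 807 in utility.
No other feasible combination exceeds 807.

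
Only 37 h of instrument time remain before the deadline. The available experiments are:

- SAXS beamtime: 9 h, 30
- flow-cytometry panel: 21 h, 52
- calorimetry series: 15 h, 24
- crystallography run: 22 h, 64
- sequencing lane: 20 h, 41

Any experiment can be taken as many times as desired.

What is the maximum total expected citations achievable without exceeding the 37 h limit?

120

Best packing: 4×SAXS beamtime — 36 h, 120 total.
Every other selection either busts 37 h or fails to beat 120.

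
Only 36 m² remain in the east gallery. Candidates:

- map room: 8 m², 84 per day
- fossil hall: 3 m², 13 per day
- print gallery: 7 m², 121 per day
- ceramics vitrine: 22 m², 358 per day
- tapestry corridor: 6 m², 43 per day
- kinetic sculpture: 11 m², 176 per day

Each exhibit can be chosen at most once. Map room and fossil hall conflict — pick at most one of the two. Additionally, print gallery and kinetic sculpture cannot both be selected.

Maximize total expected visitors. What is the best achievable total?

Taking the top-ratio exhibits first gives print gallery + ceramics vitrine + tapestry corridor for 522 (35 m²).
The 13 m² tied up in print gallery and tapestry corridor is better spent on fossil hall + kinetic sculpture — total rises to 547 (36 m²).
Runner-up ceramics vitrine + kinetic sculpture tops out at 534.

547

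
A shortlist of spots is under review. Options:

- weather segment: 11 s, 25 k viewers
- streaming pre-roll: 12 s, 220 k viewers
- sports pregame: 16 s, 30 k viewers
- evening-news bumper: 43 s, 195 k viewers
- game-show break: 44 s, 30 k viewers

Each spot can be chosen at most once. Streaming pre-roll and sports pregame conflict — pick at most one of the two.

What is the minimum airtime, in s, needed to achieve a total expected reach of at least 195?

Minimise s subject to total expected reach ≥ 195.
streaming pre-roll: 220 expected reach at 12 s.
Below 12 s the best achievable stays under 195.

12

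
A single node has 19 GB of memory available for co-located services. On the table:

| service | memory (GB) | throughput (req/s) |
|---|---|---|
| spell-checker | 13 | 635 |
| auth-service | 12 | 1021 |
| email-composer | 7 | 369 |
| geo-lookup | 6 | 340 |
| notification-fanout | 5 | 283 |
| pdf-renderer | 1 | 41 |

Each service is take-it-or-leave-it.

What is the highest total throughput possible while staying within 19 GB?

1402

Density check — auth-service 85.08, geo-lookup 56.67, notification-fanout 56.60, email-composer 52.71 are the best per GB.
Taking auth-service + geo-lookup + pdf-renderer: 19 GB used, 1402 in throughput.
Every other selection either busts 19 GB or fails to beat 1402.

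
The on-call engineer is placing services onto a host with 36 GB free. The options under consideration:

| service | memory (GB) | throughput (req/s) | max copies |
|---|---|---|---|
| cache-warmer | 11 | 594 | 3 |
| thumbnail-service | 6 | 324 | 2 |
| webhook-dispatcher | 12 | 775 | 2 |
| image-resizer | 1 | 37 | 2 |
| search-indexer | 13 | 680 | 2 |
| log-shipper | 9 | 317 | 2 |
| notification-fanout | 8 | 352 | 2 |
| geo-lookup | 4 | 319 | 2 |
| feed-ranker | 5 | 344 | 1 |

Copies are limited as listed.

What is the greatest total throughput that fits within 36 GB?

The ratio ordering already packs tightly: cache-warmer + webhook-dispatcher + 2×geo-lookup + feed-ranker, 36 GB, 2351.

2351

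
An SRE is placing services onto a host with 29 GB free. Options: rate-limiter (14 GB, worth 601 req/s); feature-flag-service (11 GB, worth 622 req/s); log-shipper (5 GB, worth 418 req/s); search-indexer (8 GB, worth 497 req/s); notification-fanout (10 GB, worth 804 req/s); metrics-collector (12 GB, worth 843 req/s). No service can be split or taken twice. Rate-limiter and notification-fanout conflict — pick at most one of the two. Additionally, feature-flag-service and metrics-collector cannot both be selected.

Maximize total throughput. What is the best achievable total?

2065

Log-shipper + notification-fanout + metrics-collector uses 27 of the 29 GB and totals 2065.
That's the maximum — no feasible swap from here does better than 2065.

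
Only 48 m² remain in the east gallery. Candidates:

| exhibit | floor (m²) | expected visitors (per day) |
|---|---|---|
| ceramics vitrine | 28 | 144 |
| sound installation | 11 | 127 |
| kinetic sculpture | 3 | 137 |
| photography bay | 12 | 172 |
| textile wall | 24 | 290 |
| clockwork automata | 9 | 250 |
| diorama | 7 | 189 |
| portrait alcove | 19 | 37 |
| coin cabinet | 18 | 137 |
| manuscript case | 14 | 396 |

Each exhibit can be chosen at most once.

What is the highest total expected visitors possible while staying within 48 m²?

1144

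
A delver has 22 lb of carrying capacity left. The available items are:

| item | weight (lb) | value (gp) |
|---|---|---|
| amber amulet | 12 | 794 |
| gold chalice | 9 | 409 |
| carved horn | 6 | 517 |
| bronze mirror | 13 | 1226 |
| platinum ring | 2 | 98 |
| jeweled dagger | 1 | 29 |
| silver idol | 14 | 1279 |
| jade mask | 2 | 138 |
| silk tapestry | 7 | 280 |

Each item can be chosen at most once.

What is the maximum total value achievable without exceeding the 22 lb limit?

1934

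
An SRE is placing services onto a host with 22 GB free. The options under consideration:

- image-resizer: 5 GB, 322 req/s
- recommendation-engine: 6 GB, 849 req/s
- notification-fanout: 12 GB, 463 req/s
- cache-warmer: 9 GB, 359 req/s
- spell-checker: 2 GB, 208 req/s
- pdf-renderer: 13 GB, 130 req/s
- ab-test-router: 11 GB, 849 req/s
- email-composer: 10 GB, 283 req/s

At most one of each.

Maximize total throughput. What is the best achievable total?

2020

A density-first pass picks recommendation-engine + spell-checker + ab-test-router — 1906 at 19 GB.
The 2 GB tied up in spell-checker is better spent on image-resizer — total rises to 2020 (22 GB).
No other feasible combination exceeds 2020.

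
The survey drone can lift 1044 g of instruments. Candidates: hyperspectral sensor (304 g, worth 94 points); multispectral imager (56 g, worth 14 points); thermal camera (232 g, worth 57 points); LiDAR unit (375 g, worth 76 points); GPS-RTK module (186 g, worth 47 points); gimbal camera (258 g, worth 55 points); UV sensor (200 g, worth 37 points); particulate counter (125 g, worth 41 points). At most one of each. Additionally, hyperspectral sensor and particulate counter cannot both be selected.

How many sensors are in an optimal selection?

The maximum data value within 1044 g is 267.
hyperspectral sensor + multispectral imager + thermal camera + GPS-RTK module + gimbal camera hits 267 at 1036 g.
All optima have 5 sensors.

5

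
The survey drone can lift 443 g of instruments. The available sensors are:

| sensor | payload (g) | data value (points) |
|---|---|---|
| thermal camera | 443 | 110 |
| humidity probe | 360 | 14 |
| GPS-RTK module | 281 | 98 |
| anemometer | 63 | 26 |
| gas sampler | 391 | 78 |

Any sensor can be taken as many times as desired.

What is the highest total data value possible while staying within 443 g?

7×anemometer uses 441 of the 443 g and totals 182.

182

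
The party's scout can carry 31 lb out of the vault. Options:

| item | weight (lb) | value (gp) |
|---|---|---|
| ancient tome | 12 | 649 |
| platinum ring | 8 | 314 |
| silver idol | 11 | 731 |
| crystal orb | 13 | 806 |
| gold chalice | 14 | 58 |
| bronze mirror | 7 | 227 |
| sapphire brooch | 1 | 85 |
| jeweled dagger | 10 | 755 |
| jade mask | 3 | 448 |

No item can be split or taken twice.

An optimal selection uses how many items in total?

The maximum value within 31 lb is 2161.
For example silver idol + bronze mirror + jeweled dagger + jade mask achieves it, using 31 lb.
Every optimal selection uses 4 items.

4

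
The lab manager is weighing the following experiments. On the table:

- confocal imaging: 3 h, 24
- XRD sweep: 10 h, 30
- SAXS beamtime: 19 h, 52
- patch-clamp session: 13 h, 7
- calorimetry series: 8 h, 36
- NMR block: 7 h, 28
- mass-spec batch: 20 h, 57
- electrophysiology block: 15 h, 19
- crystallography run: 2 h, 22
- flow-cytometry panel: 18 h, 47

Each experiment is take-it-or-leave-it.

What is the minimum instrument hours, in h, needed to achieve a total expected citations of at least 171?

47

Minimise h subject to total expected citations ≥ 171.
Taking XRD sweep + calorimetry series + NMR block + mass-spec batch + crystallography run gives 173 (≥ 171) for 47 h.
No combination under 47 h hits 171.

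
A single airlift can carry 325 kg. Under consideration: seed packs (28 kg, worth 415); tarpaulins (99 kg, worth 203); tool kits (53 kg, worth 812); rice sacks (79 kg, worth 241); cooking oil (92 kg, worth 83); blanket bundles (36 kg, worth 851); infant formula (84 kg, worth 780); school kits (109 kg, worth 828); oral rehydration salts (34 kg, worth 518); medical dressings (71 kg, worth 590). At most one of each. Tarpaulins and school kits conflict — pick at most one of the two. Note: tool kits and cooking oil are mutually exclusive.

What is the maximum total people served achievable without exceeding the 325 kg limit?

3966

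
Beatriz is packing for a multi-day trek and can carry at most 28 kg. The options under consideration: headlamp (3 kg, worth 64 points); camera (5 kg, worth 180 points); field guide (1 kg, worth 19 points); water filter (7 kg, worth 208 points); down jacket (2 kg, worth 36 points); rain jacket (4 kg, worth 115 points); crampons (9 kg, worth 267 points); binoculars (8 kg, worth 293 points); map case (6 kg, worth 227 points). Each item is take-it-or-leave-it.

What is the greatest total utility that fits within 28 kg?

967

Density check — map case 37.83, binoculars 36.62, camera 36.00 are the best per kg.
Filling by ratio: camera + field guide + water filter + binoculars + map case for 927, with 1 kg left unused.
Dropping field guide and water filter frees 8 kg; slotting in crampons (9 kg) lifts the total to 967 at 28 kg.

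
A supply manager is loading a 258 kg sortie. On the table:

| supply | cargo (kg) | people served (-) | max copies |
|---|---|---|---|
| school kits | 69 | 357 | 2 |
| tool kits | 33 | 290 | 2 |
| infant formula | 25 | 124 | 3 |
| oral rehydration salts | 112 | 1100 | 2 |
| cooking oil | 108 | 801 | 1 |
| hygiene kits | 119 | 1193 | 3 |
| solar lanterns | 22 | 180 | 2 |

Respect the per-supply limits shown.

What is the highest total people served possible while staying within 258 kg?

Density check — hygiene kits 10.03, oral rehydration salts 9.82, tool kits 8.79, solar lanterns 8.18 are the best per kg.
The ratio heuristic lands on 2×hygiene kits (2386) but leaves 20 kg idle.
Dropping 2×hygiene kits frees 238 kg; slotting in tool kits + 2×oral rehydration salts (257 kg) lifts the total to 2490 at 257 kg.

2490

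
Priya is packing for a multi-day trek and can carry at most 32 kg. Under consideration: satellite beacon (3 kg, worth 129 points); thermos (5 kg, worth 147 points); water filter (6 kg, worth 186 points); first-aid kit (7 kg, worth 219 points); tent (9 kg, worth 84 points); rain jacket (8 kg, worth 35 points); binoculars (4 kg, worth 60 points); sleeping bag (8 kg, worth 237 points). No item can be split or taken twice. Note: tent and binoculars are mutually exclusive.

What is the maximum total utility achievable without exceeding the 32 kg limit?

By utility per kg: satellite beacon 43.00, first-aid kit 31.29, water filter 31.00, sleeping bag 29.62 lead.
Taking satellite beacon + thermos + water filter + first-aid kit + sleeping bag: 29 kg used, 918 in utility.
The spare 3 kg is too small for any remaining item, and no feasible exchange beats 918.

918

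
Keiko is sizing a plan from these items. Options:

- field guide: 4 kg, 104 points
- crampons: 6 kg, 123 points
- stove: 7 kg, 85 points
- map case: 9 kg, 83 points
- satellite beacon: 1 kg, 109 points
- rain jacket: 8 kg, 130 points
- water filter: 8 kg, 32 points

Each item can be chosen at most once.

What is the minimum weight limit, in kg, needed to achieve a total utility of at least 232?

7

Look for the lowest-weight combination reaching 232.
crampons + satellite beacon reaches 232 using 7 kg.
Below 7 kg the best achievable stays under 232.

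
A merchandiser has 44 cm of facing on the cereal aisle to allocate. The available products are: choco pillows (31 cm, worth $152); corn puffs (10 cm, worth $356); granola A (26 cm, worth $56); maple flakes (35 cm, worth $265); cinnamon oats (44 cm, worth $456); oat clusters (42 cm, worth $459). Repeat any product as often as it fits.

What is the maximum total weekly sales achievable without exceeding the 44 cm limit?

1424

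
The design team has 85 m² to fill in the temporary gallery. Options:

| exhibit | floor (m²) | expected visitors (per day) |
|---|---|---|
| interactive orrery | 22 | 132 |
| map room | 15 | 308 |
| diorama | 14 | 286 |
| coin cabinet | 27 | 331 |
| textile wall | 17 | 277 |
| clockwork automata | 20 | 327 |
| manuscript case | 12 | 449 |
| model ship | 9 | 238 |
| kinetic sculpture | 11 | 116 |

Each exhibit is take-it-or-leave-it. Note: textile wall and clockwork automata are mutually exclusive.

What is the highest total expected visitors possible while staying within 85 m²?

1724

Ranking by ratio (expected visitors/m²): manuscript case 37.42, model ship 26.44, map room 20.53, diorama 20.43.
Map room + diorama + clockwork automata + manuscript case + model ship + kinetic sculpture uses 81 of the 85 m² and totals 1724.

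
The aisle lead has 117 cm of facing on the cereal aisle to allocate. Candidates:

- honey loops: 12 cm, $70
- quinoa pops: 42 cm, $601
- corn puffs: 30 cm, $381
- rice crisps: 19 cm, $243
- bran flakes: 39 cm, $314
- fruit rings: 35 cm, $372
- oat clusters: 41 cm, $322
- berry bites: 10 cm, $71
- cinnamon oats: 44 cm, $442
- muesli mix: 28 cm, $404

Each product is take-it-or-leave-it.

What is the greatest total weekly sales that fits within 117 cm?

1457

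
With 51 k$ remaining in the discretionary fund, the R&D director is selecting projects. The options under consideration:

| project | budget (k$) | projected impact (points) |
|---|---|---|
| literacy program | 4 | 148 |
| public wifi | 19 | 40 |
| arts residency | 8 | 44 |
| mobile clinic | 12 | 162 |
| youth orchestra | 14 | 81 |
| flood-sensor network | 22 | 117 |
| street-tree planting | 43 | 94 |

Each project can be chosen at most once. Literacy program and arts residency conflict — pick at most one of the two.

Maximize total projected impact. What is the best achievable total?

431

Literacy program + public wifi + mobile clinic + youth orchestra uses 49 of the 51 k$ and totals 431.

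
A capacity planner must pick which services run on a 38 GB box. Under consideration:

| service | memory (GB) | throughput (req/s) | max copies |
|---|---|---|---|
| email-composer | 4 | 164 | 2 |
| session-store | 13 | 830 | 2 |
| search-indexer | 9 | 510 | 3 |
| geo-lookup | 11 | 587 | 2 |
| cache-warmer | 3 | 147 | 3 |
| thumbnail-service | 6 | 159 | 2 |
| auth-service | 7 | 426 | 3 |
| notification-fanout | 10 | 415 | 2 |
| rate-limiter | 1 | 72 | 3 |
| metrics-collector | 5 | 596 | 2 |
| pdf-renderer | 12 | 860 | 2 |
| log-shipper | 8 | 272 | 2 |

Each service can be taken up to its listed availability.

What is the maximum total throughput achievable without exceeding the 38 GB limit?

3131

By throughput per GB: metrics-collector 119.20, rate-limiter 72.00, pdf-renderer 71.67, session-store 63.85 lead.
The ratio heuristic lands on 3×rate-limiter + 2×metrics-collector + 2×pdf-renderer (3128) but leaves 1 GB idle.
Replace 2×rate-limiter with cache-warmer: the trade gains 3 net, giving 3131 at 38 GB.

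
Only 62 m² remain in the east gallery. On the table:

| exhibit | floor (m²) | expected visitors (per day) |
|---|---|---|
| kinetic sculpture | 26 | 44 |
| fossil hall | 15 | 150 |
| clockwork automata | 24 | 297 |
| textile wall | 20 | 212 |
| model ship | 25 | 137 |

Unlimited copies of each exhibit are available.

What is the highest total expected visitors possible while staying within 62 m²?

Greedy by ratio would take 2×clockwork automata: 48 m² used, total 594.
Dropping clockwork automata frees 24 m²; slotting in fossil hall + textile wall (35 m²) lifts the total to 659 at 59 m².
The spare 3 m² is too small for any remaining exhibit, and no exchange beats 659.

659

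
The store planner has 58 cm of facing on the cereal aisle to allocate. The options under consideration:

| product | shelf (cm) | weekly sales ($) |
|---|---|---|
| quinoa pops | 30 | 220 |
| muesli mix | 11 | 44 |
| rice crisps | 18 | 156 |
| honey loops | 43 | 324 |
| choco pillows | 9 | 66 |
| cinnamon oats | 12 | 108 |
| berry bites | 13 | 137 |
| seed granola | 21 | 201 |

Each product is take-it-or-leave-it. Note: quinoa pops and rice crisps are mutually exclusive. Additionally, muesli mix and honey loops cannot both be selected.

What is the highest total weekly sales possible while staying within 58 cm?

512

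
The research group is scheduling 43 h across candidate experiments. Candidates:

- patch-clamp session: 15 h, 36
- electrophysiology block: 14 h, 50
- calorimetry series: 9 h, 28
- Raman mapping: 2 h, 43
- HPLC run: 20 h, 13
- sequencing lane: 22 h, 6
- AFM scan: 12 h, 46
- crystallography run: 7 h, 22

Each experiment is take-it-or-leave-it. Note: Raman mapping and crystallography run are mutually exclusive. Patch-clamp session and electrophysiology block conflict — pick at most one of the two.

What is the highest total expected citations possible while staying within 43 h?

167

Electrophysiology block + calorimetry series + Raman mapping + AFM scan uses 37 of the 43 h and totals 167.
Nothing else feasible within 43 h beats 167.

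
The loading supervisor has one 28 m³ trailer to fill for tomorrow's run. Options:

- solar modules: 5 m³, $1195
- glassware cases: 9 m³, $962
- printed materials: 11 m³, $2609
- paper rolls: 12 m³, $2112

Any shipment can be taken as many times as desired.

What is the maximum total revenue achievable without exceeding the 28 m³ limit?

Density check — solar modules 239.00, printed materials 237.18, paper rolls 176.00, glassware cases 106.89 are the best per m³.
Filling by ratio: 5×solar modules for 5975, with 3 m³ left unused.
The 20 m³ tied up in 4×solar modules is better spent on 2×printed materials — total rises to 6413 (27 m³).
No other feasible combination exceeds 6413.

6413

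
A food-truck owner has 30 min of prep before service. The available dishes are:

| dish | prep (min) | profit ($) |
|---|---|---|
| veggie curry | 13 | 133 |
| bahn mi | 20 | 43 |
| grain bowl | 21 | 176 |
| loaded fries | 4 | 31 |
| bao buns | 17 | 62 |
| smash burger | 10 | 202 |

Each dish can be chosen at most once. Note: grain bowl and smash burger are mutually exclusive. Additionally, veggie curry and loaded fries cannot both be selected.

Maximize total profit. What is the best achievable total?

Veggie curry + smash burger uses 23 of the 30 min and totals 335.
Next best is bao buns + smash burger at 264 (27 min) — short by 71.

335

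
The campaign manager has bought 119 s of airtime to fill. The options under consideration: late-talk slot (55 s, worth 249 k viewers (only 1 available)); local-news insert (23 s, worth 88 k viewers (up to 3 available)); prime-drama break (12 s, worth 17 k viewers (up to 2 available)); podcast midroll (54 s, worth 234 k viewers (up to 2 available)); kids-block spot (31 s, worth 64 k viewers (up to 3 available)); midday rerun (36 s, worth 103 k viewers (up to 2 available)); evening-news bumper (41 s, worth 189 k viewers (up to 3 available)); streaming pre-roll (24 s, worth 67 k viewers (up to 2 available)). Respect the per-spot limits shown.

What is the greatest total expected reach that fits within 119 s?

526

Greedy by ratio would take local-news insert + prime-drama break + 2×evening-news bumper: 117 s used, total 483.
Replace prime-drama break and evening-news bumper with late-talk slot: the trade gains 43 net, giving 526 at 119 s.
Nothing else within 119 s beats 526.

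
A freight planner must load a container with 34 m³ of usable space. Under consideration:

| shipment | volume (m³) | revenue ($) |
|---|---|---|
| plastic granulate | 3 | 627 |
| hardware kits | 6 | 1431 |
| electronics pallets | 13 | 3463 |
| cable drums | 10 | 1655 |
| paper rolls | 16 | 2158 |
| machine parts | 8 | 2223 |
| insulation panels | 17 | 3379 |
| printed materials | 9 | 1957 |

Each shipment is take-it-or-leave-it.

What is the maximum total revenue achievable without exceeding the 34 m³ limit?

8270

Taking the top-ratio shipments first gives plastic granulate + hardware kits + electronics pallets + machine parts for 7744 (30 m³).
Dropping hardware kits frees 6 m³; slotting in printed materials (9 m³) lifts the total to 8270 at 33 m³.
The closest alternative, plastic granulate + electronics pallets + cable drums + machine parts, reaches only 7968.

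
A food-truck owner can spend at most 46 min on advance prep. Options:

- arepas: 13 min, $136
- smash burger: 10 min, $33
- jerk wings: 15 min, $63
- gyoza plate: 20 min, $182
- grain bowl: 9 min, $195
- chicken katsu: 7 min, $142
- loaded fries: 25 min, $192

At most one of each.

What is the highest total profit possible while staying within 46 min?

552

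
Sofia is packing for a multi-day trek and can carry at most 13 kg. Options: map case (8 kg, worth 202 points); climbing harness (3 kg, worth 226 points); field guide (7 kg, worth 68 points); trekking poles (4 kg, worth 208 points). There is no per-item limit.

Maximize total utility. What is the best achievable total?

Ranking by ratio (utility/kg): climbing harness 75.33, trekking poles 52.00, map case 25.25, field guide 9.71.
4×climbing harness uses 12 of the 13 kg and totals 904.
Nothing else within 13 kg beats 904.

904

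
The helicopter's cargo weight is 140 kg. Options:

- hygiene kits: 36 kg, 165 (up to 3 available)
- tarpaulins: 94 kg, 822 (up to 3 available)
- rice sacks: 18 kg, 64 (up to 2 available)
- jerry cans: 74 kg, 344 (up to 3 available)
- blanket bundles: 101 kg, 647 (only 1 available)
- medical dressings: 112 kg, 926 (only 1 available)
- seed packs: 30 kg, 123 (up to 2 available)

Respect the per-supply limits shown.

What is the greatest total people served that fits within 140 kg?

Filling by ratio: hygiene kits + tarpaulins for 987, with 10 kg left unused.
The 130 kg tied up in hygiene kits and tarpaulins is better spent on rice sacks + medical dressings — total rises to 990 (130 kg).
Every other selection either busts 140 kg or exceeds an availability limit or fails to beat 990.

990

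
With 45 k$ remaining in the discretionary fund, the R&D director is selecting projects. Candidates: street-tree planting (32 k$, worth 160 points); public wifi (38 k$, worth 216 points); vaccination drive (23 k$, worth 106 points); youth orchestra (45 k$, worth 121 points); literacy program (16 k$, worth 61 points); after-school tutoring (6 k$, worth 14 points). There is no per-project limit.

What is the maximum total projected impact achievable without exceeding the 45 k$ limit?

Best packing: public wifi + after-school tutoring — 44 k$, 230 total.
The spare 1 k$ is too small for any remaining project, and no exchange beats 230.

230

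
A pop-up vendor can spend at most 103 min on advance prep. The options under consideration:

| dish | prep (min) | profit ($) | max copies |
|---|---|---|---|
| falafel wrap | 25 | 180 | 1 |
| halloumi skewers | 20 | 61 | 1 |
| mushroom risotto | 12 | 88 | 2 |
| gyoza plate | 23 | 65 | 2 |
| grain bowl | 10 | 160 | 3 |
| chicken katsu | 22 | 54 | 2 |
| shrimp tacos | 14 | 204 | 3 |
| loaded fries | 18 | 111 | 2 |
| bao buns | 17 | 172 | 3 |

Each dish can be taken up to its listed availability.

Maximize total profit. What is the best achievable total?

Density check — grain bowl 16.00, shrimp tacos 14.57, bao buns 10.12 are the best per min.
Best packing: mushroom risotto + 3×grain bowl + 3×shrimp tacos + bao buns — 101 min, 1352 total.
The spare 2 min is too small for any remaining dish, and no exchange beats 1352.

1352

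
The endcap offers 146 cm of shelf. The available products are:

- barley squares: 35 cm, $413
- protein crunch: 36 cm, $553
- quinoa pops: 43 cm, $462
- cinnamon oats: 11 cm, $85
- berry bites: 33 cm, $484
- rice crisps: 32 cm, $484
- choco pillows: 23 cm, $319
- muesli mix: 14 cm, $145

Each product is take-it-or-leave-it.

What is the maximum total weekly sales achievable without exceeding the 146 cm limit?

Taking protein crunch + berry bites + rice crisps + choco pillows + muesli mix: 138 cm used, 1985 in weekly sales.

1985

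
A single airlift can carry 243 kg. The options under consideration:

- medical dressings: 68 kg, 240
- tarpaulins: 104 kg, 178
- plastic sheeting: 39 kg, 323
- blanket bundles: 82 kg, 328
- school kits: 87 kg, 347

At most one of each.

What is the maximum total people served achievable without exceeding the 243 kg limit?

998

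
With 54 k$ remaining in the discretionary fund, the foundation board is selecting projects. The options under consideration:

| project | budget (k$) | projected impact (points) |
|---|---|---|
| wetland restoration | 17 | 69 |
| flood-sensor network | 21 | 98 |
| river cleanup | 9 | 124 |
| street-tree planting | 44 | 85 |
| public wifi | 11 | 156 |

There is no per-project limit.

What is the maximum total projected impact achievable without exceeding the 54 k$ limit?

748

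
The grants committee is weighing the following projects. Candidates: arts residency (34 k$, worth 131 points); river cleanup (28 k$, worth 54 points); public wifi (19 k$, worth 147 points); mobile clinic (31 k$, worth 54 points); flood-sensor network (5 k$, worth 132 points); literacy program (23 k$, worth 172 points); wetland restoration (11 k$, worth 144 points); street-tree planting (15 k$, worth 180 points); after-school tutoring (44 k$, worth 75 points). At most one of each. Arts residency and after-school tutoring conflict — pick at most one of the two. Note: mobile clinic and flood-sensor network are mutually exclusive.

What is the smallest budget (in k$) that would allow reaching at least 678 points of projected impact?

Look for the lowest-budget combination reaching 678.
public wifi + flood-sensor network + literacy program + wetland restoration + street-tree planting: 775 projected impact at 73 k$.
Any bundle with less than 73 k$ falls short of 678.

73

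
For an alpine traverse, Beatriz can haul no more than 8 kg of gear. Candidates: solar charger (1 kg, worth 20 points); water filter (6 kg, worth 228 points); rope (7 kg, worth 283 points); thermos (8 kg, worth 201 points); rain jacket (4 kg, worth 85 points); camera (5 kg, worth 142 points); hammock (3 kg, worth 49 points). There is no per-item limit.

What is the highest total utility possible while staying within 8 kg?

303

Best packing: solar charger + rope — 8 kg, 303 total.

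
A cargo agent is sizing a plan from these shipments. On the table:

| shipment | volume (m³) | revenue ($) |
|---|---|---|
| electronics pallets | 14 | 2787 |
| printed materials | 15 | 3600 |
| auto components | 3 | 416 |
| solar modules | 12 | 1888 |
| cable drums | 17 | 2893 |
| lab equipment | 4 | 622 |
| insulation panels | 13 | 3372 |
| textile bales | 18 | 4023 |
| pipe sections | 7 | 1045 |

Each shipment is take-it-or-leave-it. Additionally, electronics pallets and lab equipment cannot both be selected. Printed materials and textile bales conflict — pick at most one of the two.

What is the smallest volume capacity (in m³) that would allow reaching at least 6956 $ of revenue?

28

Look for the lowest-volume combination reaching 6956.
printed materials + insulation panels: 6972 revenue at 28 m³.
No combination under 28 m³ hits 6956.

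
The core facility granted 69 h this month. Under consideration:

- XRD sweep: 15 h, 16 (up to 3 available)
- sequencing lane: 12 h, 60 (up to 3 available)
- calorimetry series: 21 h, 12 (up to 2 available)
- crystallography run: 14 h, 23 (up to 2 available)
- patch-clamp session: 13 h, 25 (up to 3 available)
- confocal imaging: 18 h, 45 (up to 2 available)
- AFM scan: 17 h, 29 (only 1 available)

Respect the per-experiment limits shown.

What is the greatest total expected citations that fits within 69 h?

Ranking by ratio (expected citations/h): sequencing lane 5.00, confocal imaging 2.50, patch-clamp session 1.92.
Taking 3×sequencing lane + patch-clamp session + confocal imaging: 67 h used, 250 in expected citations.
Nothing else within 69 h beats 250.

250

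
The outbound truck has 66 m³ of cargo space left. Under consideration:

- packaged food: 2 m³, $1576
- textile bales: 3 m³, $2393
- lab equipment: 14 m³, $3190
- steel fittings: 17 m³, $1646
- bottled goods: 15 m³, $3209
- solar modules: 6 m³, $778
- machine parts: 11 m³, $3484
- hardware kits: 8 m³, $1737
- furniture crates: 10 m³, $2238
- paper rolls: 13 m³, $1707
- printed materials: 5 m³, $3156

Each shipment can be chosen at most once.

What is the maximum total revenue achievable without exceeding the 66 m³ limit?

By revenue per m³: textile bales 797.67, packaged food 788.00, printed materials 631.20 lead.
Taking the top-ratio shipments first gives packaged food + textile bales + lab equipment + machine parts + hardware kits + furniture crates + paper rolls + printed materials for 19481 (66 m³).
Replace hardware kits and paper rolls with bottled goods + solar modules: the trade gains 543 net, giving 20024 at 66 m³.
That's the maximum — no swap from here does better than 20024.

20024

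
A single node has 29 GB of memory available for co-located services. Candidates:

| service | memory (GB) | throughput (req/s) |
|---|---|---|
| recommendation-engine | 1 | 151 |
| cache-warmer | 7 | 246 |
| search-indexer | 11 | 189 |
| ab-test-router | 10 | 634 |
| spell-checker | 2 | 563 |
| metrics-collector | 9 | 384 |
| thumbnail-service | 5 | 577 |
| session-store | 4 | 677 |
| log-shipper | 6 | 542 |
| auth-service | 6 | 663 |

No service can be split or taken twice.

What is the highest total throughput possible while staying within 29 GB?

Taking the top-ratio services first gives recommendation-engine + spell-checker + thumbnail-service + session-store + log-shipper + auth-service for 3173 (24 GB).
Dropping log-shipper frees 6 GB; slotting in ab-test-router (10 GB) lifts the total to 3265 at 28 GB.
That's the maximum — no swap from here does better than 3265.

3265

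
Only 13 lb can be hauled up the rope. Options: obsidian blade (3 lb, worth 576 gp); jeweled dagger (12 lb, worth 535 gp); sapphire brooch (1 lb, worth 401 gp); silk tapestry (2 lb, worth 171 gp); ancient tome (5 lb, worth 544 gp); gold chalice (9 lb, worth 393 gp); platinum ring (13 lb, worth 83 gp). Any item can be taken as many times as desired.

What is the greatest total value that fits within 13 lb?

Ranking by ratio (value/lb): sapphire brooch 401.00, obsidian blade 192.00, ancient tome 108.80.
Taking 13×sapphire brooch: 13 lb used, 5213 in value.
Nothing else within 13 lb beats 5213.

5213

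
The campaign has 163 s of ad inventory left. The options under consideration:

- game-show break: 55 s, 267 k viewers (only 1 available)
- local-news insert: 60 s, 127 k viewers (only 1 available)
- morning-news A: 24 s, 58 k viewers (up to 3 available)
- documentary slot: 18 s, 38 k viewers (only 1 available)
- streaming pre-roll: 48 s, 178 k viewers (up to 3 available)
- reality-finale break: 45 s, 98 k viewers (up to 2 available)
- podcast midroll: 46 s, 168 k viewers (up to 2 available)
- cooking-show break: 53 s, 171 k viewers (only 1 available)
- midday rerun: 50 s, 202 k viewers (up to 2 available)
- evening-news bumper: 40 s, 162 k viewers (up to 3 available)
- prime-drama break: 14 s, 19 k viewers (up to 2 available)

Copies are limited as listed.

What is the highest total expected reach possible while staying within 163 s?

Ranking by ratio (expected reach/s): game-show break 4.85, evening-news bumper 4.05, midday rerun 4.04, streaming pre-roll 3.71.
Taking the top-ratio spots first gives game-show break + morning-news A + 2×evening-news bumper for 649 (159 s).
Replace morning-news A and 2×evening-news bumper with 2×midday rerun: the trade gains 22 net, giving 671 at 155 s.
The spare 8 s is too small for any remaining spot, and no exchange beats 671.

671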